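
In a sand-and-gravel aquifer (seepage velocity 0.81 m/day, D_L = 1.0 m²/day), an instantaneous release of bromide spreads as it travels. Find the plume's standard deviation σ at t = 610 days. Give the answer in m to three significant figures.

Dispersive spreading gives a Gaussian with σ² = 2Dt; advection only shifts the center.
σ = √(2 × 1.0 × 610) = 34.9 m.

34.9 m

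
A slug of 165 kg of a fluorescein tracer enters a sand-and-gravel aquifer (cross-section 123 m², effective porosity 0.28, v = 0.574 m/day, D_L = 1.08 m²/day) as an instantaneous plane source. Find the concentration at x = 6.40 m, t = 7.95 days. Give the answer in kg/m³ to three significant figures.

0.418 kg/m³

For an instantaneous plane source, C(x,t) = M/(n_e·A·√(4πDt)) · exp(−(x−vt)²/(4Dt)), with n_e·A the pore (flow) area.
Plume center vt = 0.574 × 7.95 = 4.5633 m, so the well at 6.40 m is 1.8367 m downgradient of the peak.
√(4πDt) = 10.39 m, giving peak height M/(n_e·A·√(4πDt)) = 165/(0.28 × 123 × 10.39) = 0.4611 kg/m³.
(x−vt)²/(4Dt) = (1.8367)²/(4 × 1.08 × 7.95) = 0.09823; exp(−0.09823) = 0.9064.
C = 0.4611 × 0.9064 = 0.418 kg/m³.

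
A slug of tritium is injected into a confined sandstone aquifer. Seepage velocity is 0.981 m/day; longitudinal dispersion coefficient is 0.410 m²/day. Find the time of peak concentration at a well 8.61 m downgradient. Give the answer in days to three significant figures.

8.36 days

For the 1D instantaneous-source solution, setting ∂C/∂t = 0 at fixed x gives v²t² + 2Dt − x² = 0, so t = (√(D² + v²x²) − D)/v².
√(D² + v²x²) = √(0.410² + 0.981² × 8.61²) = 8.456; v² = 0.962361.
t = (8.456 − 0.410)/0.962361 = 8.36 days (vs. the pure-advection estimate x/v = 8.78 d).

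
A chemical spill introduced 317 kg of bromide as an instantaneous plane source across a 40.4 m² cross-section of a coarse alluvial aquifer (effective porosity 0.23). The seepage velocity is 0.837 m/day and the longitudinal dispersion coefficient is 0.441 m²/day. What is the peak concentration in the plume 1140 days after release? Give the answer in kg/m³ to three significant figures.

The peak of an instantaneous 1D plume sits at x = vt; there the Gaussian factor is 1 and C_max = M/(n_e·A·√(4πDt)), where n_e·A is the pore area the mass is dissolved in.
√(4πDt) = √(4π × 0.441 × 1140) = 79.48 m, so C_max = 317/(0.23 × 40.4 × 79.48) = 0.429 kg/m³.

0.429 kg/m³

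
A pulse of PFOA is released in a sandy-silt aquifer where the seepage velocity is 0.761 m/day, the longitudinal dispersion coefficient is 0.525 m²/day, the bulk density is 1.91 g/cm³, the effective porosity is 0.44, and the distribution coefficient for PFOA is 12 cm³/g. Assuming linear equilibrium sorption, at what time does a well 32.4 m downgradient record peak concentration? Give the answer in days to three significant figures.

Retardation factor R = 1 + ρ_b·K_d/n = 1 + 1.91 × 12/0.44 = 53.09.
Sorption retards both mechanisms: v_R = v/R = 0.01433 m/day, D_R = D/R = 0.009889 m²/day.
Peak time from v_R²t² + 2D_R t − x² = 0: t = (√(D_R² + v_R²x²) − D_R)/v_R².
√(D_R² + v_R²x²) = √(0.009889² + 0.01433² × 32.4²) = 0.4644; v_R² = 0.0002053.
t = (0.4644 − 0.009889)/0.0002053 = 2210 days.

2210 days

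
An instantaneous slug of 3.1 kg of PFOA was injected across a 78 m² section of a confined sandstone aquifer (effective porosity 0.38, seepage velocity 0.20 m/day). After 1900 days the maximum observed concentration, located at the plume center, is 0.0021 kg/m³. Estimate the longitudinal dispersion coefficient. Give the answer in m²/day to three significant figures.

0.104 m²/day

At the plume center C_max = M/(n_e·A·√(4πDt)), so D = M²/(4πt·(n_e·A·C_max)²).
n_e·A·C_max = 0.38 × 78 × 0.0021 = 0.06224 kg/m.
D = 3.1²/(4π × 1900 × 0.06224²) = 0.104 m²/day.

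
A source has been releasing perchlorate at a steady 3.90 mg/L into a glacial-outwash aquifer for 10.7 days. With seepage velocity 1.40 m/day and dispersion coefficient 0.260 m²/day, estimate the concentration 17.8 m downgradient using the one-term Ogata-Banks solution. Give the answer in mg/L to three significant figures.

0.452 mg/L

For a continuous step input, C/C₀ ≈ ½·erfc((x−vt)/(2√(Dt))).
vt = 1.40 × 10.7 = 14.98 m and 2√(Dt) = 2√(0.260 × 10.7) = 3.336 m.
Argument (x−vt)/(2√(Dt)) = (17.8 − 14.98)/3.336 = 0.8453; ½·erfc(0.8453) = 0.1160.
C = 3.90 × 0.1160 = 0.452 mg/L.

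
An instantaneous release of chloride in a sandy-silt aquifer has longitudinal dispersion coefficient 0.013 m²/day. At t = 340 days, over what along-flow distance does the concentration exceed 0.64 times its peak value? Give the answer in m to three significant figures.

The plume is Gaussian with σ = √(2Dt) = √(2 × 0.013 × 340) = 2.973 m.
C/C_peak = exp(−Δx²/(2σ²)) = 0.64 ⇒ Δx = σ·√(−2 ln 0.64) = 2.973 × 0.9448 = 2.809 m.
Width = 2Δx = 5.62 m.

5.62 m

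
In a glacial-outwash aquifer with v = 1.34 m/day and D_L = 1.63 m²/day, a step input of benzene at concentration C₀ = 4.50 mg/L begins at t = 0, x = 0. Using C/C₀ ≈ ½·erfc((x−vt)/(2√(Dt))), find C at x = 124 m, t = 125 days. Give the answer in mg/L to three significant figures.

4.43 mg/L

For a continuous step input, C/C₀ ≈ ½·erfc((x−vt)/(2√(Dt))).
vt = 1.34 × 125 = 167.5 m and 2√(Dt) = 2√(1.63 × 125) = 28.55 m.
Argument (x−vt)/(2√(Dt)) = (124 − 167.5)/28.55 = -1.524; ½·erfc(-1.524) = 0.9844.
C = 4.50 × 0.9844 = 4.43 mg/L.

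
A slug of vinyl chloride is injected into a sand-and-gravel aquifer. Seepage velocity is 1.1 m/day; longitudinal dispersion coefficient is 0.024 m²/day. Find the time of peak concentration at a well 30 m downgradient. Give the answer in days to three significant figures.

For the 1D instantaneous-source solution, setting ∂C/∂t = 0 at fixed x gives v²t² + 2Dt − x² = 0, so t = (√(D² + v²x²) − D)/v².
√(D² + v²x²) = √(0.024² + 1.1² × 30²) = 33.00; v² = 1.21.
t = (33.00 − 0.024)/1.21 = 27.3 days (vs. the pure-advection estimate x/v = 27.3 d).

27.3 days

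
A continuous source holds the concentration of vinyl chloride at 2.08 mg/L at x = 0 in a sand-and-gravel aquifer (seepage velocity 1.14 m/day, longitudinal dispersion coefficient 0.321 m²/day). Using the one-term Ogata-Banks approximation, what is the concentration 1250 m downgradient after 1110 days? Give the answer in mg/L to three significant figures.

For a continuous step input, C/C₀ ≈ ½·erfc((x−vt)/(2√(Dt))).
vt = 1.14 × 1110 = 1265.4 m and 2√(Dt) = 2√(0.321 × 1110) = 37.75 m.
Argument (x−vt)/(2√(Dt)) = (1250 − 1265.4)/37.75 = -0.4079; ½·erfc(-0.4079) = 0.7180.
C = 2.08 × 0.7180 = 1.49 mg/L.

1.49 mg/L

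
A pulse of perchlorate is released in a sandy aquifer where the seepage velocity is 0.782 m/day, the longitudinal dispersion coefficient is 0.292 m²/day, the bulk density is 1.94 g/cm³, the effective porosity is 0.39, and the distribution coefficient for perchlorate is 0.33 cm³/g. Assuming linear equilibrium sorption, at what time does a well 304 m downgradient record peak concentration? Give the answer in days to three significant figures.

Retardation factor R = 1 + ρ_b·K_d/n = 1 + 1.94 × 0.33/0.39 = 2.642.
Sorption retards both mechanisms: v_R = v/R = 0.2960 m/day, D_R = D/R = 0.1105 m²/day.
Peak time from v_R²t² + 2D_R t − x² = 0: t = (√(D_R² + v_R²x²) − D_R)/v_R².
√(D_R² + v_R²x²) = √(0.1105² + 0.2960² × 304²) = 89.98; v_R² = 0.08762.
t = (89.98 − 0.1105)/0.08762 = 1030 days.

1030 days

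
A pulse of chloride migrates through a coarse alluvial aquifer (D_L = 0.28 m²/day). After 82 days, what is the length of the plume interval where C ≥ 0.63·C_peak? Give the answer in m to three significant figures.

13.0 m

The plume is Gaussian with σ = √(2Dt) = √(2 × 0.28 × 82) = 6.776 m.
C/C_peak = exp(−Δx²/(2σ²)) = 0.63 ⇒ Δx = σ·√(−2 ln 0.63) = 6.776 × 0.9613 = 6.514 m.
Width = 2Δx = 13.0 m.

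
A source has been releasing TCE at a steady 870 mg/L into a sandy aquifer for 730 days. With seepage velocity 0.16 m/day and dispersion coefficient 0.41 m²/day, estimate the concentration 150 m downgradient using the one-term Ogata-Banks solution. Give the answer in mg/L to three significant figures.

For a continuous step input, C/C₀ ≈ ½·erfc((x−vt)/(2√(Dt))).
vt = 0.16 × 730 = 116.8 m and 2√(Dt) = 2√(0.41 × 730) = 34.60 m.
Argument (x−vt)/(2√(Dt)) = (150 − 116.8)/34.60 = 0.9595; ½·erfc(0.9595) = 0.08740.
C = 870 × 0.08740 = 76.0 mg/L.

76.0 mg/L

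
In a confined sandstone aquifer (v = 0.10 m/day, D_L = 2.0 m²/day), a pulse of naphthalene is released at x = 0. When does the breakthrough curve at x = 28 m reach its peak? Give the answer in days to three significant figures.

For the 1D instantaneous-source solution, setting ∂C/∂t = 0 at fixed x gives v²t² + 2Dt − x² = 0, so t = (√(D² + v²x²) − D)/v².
√(D² + v²x²) = √(2.0² + 0.10² × 28²) = 3.441; v² = 0.01.
t = (3.441 − 2.0)/0.01 = 144 days (vs. the pure-advection estimate x/v = 280 d).

144 days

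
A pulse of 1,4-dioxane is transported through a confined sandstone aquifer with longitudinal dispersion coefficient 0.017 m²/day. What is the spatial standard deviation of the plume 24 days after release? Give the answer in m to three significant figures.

0.903 m

Dispersive spreading gives a Gaussian with σ² = 2Dt; advection only shifts the center.
σ = √(2 × 0.017 × 24) = 0.903 m.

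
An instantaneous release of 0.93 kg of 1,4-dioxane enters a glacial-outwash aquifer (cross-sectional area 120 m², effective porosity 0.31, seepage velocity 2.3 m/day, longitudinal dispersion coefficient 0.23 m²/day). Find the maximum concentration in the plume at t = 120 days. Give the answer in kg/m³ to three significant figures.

The peak of an instantaneous 1D plume sits at x = vt; there the Gaussian factor is 1 and C_max = M/(n_e·A·√(4πDt)), where n_e·A is the pore area the mass is dissolved in.
√(4πDt) = √(4π × 0.23 × 120) = 18.62 m, so C_max = 0.93/(0.31 × 120 × 18.62) = 0.00134 kg/m³.

0.00134 kg/m³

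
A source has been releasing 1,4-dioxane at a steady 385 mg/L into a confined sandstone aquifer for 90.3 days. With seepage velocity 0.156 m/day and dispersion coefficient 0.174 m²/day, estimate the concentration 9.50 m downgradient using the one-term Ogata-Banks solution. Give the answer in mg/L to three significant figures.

305 mg/L

For a continuous step input, C/C₀ ≈ ½·erfc((x−vt)/(2√(Dt))).
vt = 0.156 × 90.3 = 14.0868 m and 2√(Dt) = 2√(0.174 × 90.3) = 7.928 m.
Argument (x−vt)/(2√(Dt)) = (9.50 − 14.0868)/7.928 = -0.5786; ½·erfc(-0.5786) = 0.7934.
C = 385 × 0.7934 = 305 mg/L.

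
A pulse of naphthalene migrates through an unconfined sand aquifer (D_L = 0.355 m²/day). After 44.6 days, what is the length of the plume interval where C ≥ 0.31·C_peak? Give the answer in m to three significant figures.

The plume is Gaussian with σ = √(2Dt) = √(2 × 0.355 × 44.6) = 5.627 m.
C/C_peak = exp(−Δx²/(2σ²)) = 0.31 ⇒ Δx = σ·√(−2 ln 0.31) = 5.627 × 1.530 = 8.609 m.
Width = 2Δx = 17.2 m.

17.2 m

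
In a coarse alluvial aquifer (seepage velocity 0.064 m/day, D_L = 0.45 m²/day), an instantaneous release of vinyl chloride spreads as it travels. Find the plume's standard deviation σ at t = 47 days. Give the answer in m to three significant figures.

Dispersive spreading gives a Gaussian with σ² = 2Dt; advection only shifts the center.
σ = √(2 × 0.45 × 47) = 6.50 m.

6.50 m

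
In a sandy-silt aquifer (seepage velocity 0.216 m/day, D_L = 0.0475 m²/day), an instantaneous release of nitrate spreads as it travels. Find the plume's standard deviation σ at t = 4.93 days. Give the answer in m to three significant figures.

Dispersive spreading gives a Gaussian with σ² = 2Dt; advection only shifts the center.
σ = √(2 × 0.0475 × 4.93) = 0.684 m.

0.684 m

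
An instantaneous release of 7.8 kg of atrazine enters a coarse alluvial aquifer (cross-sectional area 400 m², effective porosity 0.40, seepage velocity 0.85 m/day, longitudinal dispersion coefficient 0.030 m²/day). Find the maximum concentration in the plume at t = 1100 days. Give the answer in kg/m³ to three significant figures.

The peak of an instantaneous 1D plume sits at x = vt; there the Gaussian factor is 1 and C_max = M/(n_e·A·√(4πDt)), where n_e·A is the pore area the mass is dissolved in.
√(4πDt) = √(4π × 0.030 × 1100) = 20.36 m, so C_max = 7.8/(0.40 × 400 × 20.36) = 0.00239 kg/m³.

0.00239 kg/m³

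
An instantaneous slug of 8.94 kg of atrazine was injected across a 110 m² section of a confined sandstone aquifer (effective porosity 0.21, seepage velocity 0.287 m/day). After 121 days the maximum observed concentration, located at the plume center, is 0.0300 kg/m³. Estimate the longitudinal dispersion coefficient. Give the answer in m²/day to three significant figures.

0.109 m²/day

At the plume center C_max = M/(n_e·A·√(4πDt)), so D = M²/(4πt·(n_e·A·C_max)²).
n_e·A·C_max = 0.21 × 110 × 0.0300 = 0.6930 kg/m.
D = 8.94²/(4π × 121 × 0.6930²) = 0.109 m²/day.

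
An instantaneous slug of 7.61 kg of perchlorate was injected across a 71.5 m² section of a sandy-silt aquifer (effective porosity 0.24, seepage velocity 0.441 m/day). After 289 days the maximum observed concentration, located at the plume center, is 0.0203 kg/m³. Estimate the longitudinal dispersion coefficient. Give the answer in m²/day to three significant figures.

At the plume center C_max = M/(n_e·A·√(4πDt)), so D = M²/(4πt·(n_e·A·C_max)²).
n_e·A·C_max = 0.24 × 71.5 × 0.0203 = 0.3483 kg/m.
D = 7.61²/(4π × 289 × 0.3483²) = 0.131 m²/day.

0.131 m²/day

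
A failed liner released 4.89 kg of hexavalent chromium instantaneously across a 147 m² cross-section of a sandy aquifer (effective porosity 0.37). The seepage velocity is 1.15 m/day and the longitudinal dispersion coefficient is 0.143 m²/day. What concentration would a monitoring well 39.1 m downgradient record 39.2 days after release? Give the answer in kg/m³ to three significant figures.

0.00217 kg/m³

For an instantaneous plane source, C(x,t) = M/(n_e·A·√(4πDt)) · exp(−(x−vt)²/(4Dt)), with n_e·A the pore (flow) area.
Plume center vt = 1.15 × 39.2 = 45.08 m, so the well at 39.1 m is 5.98 m upgradient of the peak.
√(4πDt) = 8.393 m, giving peak height M/(n_e·A·√(4πDt)) = 4.89/(0.37 × 147 × 8.393) = 0.01071 kg/m³.
(x−vt)²/(4Dt) = (-5.98)²/(4 × 0.143 × 39.2) = 1.595; exp(−1.595) = 0.2029.
C = 0.01071 × 0.2029 = 0.00217 kg/m³.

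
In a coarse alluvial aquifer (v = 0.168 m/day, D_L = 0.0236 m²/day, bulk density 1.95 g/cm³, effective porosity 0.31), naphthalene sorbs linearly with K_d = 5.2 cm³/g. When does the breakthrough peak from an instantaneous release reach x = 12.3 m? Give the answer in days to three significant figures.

Retardation factor R = 1 + ρ_b·K_d/n = 1 + 1.95 × 5.2/0.31 = 33.71.
Sorption retards both mechanisms: v_R = v/R = 0.004984 m/day, D_R = D/R = 0.0007001 m²/day.
Peak time from v_R²t² + 2D_R t − x² = 0: t = (√(D_R² + v_R²x²) − D_R)/v_R².
√(D_R² + v_R²x²) = √(0.0007001² + 0.004984² × 12.3²) = 0.06131; v_R² = 2.484e-05.
t = (0.06131 − 0.0007001)/2.484e-05 = 2440 days.

2440 days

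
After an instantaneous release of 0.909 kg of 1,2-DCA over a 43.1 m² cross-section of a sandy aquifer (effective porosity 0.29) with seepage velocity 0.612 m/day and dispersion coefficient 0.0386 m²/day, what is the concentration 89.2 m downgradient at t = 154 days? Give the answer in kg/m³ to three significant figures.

For an instantaneous plane source, C(x,t) = M/(n_e·A·√(4πDt)) · exp(−(x−vt)²/(4Dt)), with n_e·A the pore (flow) area.
Plume center vt = 0.612 × 154 = 94.248 m, so the well at 89.2 m is 5.048 m upgradient of the peak.
√(4πDt) = 8.643 m, giving peak height M/(n_e·A·√(4πDt)) = 0.909/(0.29 × 43.1 × 8.643) = 0.008414 kg/m³.
(x−vt)²/(4Dt) = (-5.048)²/(4 × 0.0386 × 154) = 1.072; exp(−1.072) = 0.3423.
C = 0.008414 × 0.3423 = 0.00288 kg/m³.

0.00288 kg/m³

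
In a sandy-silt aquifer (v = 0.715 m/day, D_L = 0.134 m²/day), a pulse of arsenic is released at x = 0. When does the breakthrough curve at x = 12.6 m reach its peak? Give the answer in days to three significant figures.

For the 1D instantaneous-source solution, setting ∂C/∂t = 0 at fixed x gives v²t² + 2Dt − x² = 0, so t = (√(D² + v²x²) − D)/v².
√(D² + v²x²) = √(0.134² + 0.715² × 12.6²) = 9.010; v² = 0.511225.
t = (9.010 − 0.134)/0.511225 = 17.4 days (vs. the pure-advection estimate x/v = 17.6 d).

17.4 days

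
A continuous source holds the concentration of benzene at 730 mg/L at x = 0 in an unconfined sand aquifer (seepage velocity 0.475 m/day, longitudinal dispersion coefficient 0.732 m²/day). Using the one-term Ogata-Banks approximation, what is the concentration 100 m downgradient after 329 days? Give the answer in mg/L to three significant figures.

726 mg/L

For a continuous step input, C/C₀ ≈ ½·erfc((x−vt)/(2√(Dt))).
vt = 0.475 × 329 = 156.275 m and 2√(Dt) = 2√(0.732 × 329) = 31.04 m.
Argument (x−vt)/(2√(Dt)) = (100 − 156.275)/31.04 = -1.813; ½·erfc(-1.813) = 0.9948.
C = 730 × 0.9948 = 726 mg/L.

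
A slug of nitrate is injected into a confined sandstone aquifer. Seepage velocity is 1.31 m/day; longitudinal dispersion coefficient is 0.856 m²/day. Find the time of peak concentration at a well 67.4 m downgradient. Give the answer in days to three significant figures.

51.0 days

For the 1D instantaneous-source solution, setting ∂C/∂t = 0 at fixed x gives v²t² + 2Dt − x² = 0, so t = (√(D² + v²x²) − D)/v².
√(D² + v²x²) = √(0.856² + 1.31² × 67.4²) = 88.30; v² = 1.7161.
t = (88.30 − 0.856)/1.7161 = 51.0 days (vs. the pure-advection estimate x/v = 51.5 d).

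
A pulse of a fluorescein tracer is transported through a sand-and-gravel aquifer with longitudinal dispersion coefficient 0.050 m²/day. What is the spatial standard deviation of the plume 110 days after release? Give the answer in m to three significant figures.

Dispersive spreading gives a Gaussian with σ² = 2Dt; advection only shifts the center.
σ = √(2 × 0.050 × 110) = 3.32 m.

3.32 m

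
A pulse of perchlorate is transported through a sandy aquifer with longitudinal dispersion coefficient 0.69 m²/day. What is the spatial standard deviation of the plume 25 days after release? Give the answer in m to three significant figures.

5.87 m

Dispersive spreading gives a Gaussian with σ² = 2Dt; advection only shifts the center.
σ = √(2 × 0.69 × 25) = 5.87 m.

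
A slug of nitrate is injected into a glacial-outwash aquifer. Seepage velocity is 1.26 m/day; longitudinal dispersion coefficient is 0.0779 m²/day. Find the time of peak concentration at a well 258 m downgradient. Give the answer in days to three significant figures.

For the 1D instantaneous-source solution, setting ∂C/∂t = 0 at fixed x gives v²t² + 2Dt − x² = 0, so t = (√(D² + v²x²) − D)/v².
√(D² + v²x²) = √(0.0779² + 1.26² × 258²) = 325.1; v² = 1.5876.
t = (325.1 − 0.0779)/1.5876 = 205 days (vs. the pure-advection estimate x/v = 205 d).

205 days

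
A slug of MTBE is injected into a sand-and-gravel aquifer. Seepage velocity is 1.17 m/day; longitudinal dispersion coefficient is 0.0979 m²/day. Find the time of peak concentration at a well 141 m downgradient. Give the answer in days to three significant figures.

For the 1D instantaneous-source solution, setting ∂C/∂t = 0 at fixed x gives v²t² + 2Dt − x² = 0, so t = (√(D² + v²x²) − D)/v².
√(D² + v²x²) = √(0.0979² + 1.17² × 141²) = 165.0; v² = 1.3689.
t = (165.0 − 0.0979)/1.3689 = 120 days (vs. the pure-advection estimate x/v = 121 d).

120 days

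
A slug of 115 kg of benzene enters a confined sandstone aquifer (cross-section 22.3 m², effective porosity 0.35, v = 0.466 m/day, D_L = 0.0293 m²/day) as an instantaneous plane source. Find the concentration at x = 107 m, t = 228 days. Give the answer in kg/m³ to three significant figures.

1.57 kg/m³

For an instantaneous plane source, C(x,t) = M/(n_e·A·√(4πDt)) · exp(−(x−vt)²/(4Dt)), with n_e·A the pore (flow) area.
Plume center vt = 0.466 × 228 = 106.248 m, so the well at 107 m is 0.752 m downgradient of the peak.
√(4πDt) = 9.162 m, giving peak height M/(n_e·A·√(4πDt)) = 115/(0.35 × 22.3 × 9.162) = 1.608 kg/m³.
(x−vt)²/(4Dt) = (0.752)²/(4 × 0.0293 × 228) = 0.02116; exp(−0.02116) = 0.9791.
C = 1.608 × 0.9791 = 1.57 kg/m³.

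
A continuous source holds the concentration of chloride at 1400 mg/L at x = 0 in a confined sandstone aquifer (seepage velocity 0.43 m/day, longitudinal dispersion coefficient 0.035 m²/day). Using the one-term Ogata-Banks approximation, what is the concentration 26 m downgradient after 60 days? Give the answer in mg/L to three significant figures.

For a continuous step input, C/C₀ ≈ ½·erfc((x−vt)/(2√(Dt))).
vt = 0.43 × 60 = 25.8 m and 2√(Dt) = 2√(0.035 × 60) = 2.898 m.
Argument (x−vt)/(2√(Dt)) = (26 − 25.8)/2.898 = 0.06901; ½·erfc(0.06901) = 0.4611.
C = 1400 × 0.4611 = 646 mg/L.

646 mg/L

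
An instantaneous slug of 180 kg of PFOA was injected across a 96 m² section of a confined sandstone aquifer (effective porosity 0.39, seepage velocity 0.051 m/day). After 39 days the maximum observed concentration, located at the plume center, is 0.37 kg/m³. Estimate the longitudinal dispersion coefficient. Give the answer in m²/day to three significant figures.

At the plume center C_max = M/(n_e·A·√(4πDt)), so D = M²/(4πt·(n_e·A·C_max)²).
n_e·A·C_max = 0.39 × 96 × 0.37 = 13.85 kg/m.
D = 180²/(4π × 39 × 13.85²) = 0.345 m²/day.

0.345 m²/day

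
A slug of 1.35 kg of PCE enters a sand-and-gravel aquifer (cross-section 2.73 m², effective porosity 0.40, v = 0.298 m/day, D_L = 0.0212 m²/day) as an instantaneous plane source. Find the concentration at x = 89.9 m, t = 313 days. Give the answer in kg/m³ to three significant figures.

0.0882 kg/m³

For an instantaneous plane source, C(x,t) = M/(n_e·A·√(4πDt)) · exp(−(x−vt)²/(4Dt)), with n_e·A the pore (flow) area.
Plume center vt = 0.298 × 313 = 93.274 m, so the well at 89.9 m is 3.374 m upgradient of the peak.
√(4πDt) = 9.132 m, giving peak height M/(n_e·A·√(4πDt)) = 1.35/(0.40 × 2.73 × 9.132) = 0.1354 kg/m³.
(x−vt)²/(4Dt) = (-3.374)²/(4 × 0.0212 × 313) = 0.4289; exp(−0.4289) = 0.6512.
C = 0.1354 × 0.6512 = 0.0882 kg/m³.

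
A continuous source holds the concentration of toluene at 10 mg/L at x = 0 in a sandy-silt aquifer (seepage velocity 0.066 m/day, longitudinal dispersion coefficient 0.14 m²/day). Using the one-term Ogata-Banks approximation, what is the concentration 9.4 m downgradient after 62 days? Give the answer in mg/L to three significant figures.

For a continuous step input, C/C₀ ≈ ½·erfc((x−vt)/(2√(Dt))).
vt = 0.066 × 62 = 4.092 m and 2√(Dt) = 2√(0.14 × 62) = 5.892 m.
Argument (x−vt)/(2√(Dt)) = (9.4 − 4.092)/5.892 = 0.9009; ½·erfc(0.9009) = 0.1013.
C = 10 × 0.1013 = 1.01 mg/L.

1.01 mg/L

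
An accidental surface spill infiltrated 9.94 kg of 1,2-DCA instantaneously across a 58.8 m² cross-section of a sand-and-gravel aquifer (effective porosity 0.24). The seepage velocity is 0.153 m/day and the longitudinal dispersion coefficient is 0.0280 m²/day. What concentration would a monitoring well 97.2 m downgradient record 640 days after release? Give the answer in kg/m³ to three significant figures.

0.0466 kg/m³

For an instantaneous plane source, C(x,t) = M/(n_e·A·√(4πDt)) · exp(−(x−vt)²/(4Dt)), with n_e·A the pore (flow) area.
Plume center vt = 0.153 × 640 = 97.92 m, so the well at 97.2 m is 0.72 m upgradient of the peak.
√(4πDt) = 15.01 m, giving peak height M/(n_e·A·√(4πDt)) = 9.94/(0.24 × 58.8 × 15.01) = 0.04693 kg/m³.
(x−vt)²/(4Dt) = (-0.72)²/(4 × 0.0280 × 640) = 0.007232; exp(−0.007232) = 0.9928.
C = 0.04693 × 0.9928 = 0.0466 kg/m³.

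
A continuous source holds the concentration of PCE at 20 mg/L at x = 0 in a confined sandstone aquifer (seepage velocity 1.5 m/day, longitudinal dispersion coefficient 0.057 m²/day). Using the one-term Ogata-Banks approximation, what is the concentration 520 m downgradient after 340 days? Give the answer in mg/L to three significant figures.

For a continuous step input, C/C₀ ≈ ½·erfc((x−vt)/(2√(Dt))).
vt = 1.5 × 340 = 510 m and 2√(Dt) = 2√(0.057 × 340) = 8.805 m.
Argument (x−vt)/(2√(Dt)) = (520 − 510)/8.805 = 1.136; ½·erfc(1.136) = 0.05408.
C = 20 × 0.05408 = 1.08 mg/L.

1.08 mg/L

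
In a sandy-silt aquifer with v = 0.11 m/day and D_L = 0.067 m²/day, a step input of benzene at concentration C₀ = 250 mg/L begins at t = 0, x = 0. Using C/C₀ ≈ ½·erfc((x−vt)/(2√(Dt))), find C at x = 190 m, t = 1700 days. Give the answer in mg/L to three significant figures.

For a continuous step input, C/C₀ ≈ ½·erfc((x−vt)/(2√(Dt))).
vt = 0.11 × 1700 = 187 m and 2√(Dt) = 2√(0.067 × 1700) = 21.34 m.
Argument (x−vt)/(2√(Dt)) = (190 − 187)/21.34 = 0.1406; ½·erfc(0.1406) = 0.4212.
C = 250 × 0.4212 = 105 mg/L.

105 mg/L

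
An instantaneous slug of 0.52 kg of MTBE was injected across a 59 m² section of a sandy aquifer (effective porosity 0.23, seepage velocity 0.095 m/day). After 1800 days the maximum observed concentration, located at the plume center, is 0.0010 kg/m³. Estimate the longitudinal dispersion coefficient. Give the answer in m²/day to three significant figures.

At the plume center C_max = M/(n_e·A·√(4πDt)), so D = M²/(4πt·(n_e·A·C_max)²).
n_e·A·C_max = 0.23 × 59 × 0.0010 = 0.01357 kg/m.
D = 0.52²/(4π × 1800 × 0.01357²) = 0.0649 m²/day.

0.0649 m²/day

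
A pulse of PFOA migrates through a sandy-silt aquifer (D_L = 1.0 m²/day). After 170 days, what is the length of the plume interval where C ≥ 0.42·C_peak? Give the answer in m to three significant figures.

The plume is Gaussian with σ = √(2Dt) = √(2 × 1.0 × 170) = 18.44 m.
C/C_peak = exp(−Δx²/(2σ²)) = 0.42 ⇒ Δx = σ·√(−2 ln 0.42) = 18.44 × 1.317 = 24.29 m.
Width = 2Δx = 48.6 m.

48.6 m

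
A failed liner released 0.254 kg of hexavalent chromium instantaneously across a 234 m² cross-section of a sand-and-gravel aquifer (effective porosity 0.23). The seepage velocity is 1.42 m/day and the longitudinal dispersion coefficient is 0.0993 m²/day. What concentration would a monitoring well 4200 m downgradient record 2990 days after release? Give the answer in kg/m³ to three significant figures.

For an instantaneous plane source, C(x,t) = M/(n_e·A·√(4πDt)) · exp(−(x−vt)²/(4Dt)), with n_e·A the pore (flow) area.
Plume center vt = 1.42 × 2990 = 4245.8 m, so the well at 4200 m is 45.8 m upgradient of the peak.
√(4πDt) = 61.08 m, giving peak height M/(n_e·A·√(4πDt)) = 0.254/(0.23 × 234 × 61.08) = 7.727e-05 kg/m³.
(x−vt)²/(4Dt) = (-45.8)²/(4 × 0.0993 × 2990) = 1.766; exp(−1.766) = 0.1710.
C = 7.727e-05 × 0.1710 = 1.32e-05 kg/m³.

1.32e-05 kg/m³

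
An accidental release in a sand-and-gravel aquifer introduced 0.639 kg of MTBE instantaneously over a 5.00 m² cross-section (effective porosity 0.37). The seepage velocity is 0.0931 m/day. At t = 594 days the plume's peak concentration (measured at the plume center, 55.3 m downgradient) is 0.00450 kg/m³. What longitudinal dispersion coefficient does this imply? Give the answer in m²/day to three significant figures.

At the plume center C_max = M/(n_e·A·√(4πDt)), so D = M²/(4πt·(n_e·A·C_max)²).
n_e·A·C_max = 0.37 × 5.00 × 0.00450 = 0.008325 kg/m.
D = 0.639²/(4π × 594 × 0.008325²) = 0.789 m²/day.

0.789 m²/day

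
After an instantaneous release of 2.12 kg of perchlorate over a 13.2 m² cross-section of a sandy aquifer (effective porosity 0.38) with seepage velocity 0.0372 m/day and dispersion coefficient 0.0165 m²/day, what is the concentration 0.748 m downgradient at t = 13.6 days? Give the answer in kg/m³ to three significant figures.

0.236 kg/m³

For an instantaneous plane source, C(x,t) = M/(n_e·A·√(4πDt)) · exp(−(x−vt)²/(4Dt)), with n_e·A the pore (flow) area.
Plume center vt = 0.0372 × 13.6 = 0.50592 m, so the well at 0.748 m is 0.24208 m downgradient of the peak.
√(4πDt) = 1.679 m, giving peak height M/(n_e·A·√(4πDt)) = 2.12/(0.38 × 13.2 × 1.679) = 0.2517 kg/m³.
(x−vt)²/(4Dt) = (0.24208)²/(4 × 0.0165 × 13.6) = 0.06529; exp(−0.06529) = 0.9368.
C = 0.2517 × 0.9368 = 0.236 kg/m³.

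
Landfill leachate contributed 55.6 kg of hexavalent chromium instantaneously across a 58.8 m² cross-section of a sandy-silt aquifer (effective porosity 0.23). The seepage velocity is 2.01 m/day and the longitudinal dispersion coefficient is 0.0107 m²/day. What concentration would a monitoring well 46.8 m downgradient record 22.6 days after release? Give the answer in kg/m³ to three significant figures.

0.335 kg/m³

For an instantaneous plane source, C(x,t) = M/(n_e·A·√(4πDt)) · exp(−(x−vt)²/(4Dt)), with n_e·A the pore (flow) area.
Plume center vt = 2.01 × 22.6 = 45.426 m, so the well at 46.8 m is 1.374 m downgradient of the peak.
√(4πDt) = 1.743 m, giving peak height M/(n_e·A·√(4πDt)) = 55.6/(0.23 × 58.8 × 1.743) = 2.359 kg/m³.
(x−vt)²/(4Dt) = (1.374)²/(4 × 0.0107 × 22.6) = 1.952; exp(−1.952) = 0.1420.
C = 2.359 × 0.1420 = 0.335 kg/m³.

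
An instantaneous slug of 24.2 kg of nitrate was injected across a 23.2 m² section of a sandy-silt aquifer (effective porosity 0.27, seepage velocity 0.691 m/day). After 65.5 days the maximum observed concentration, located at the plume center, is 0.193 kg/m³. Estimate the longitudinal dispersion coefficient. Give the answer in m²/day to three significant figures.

At the plume center C_max = M/(n_e·A·√(4πDt)), so D = M²/(4πt·(n_e·A·C_max)²).
n_e·A·C_max = 0.27 × 23.2 × 0.193 = 1.209 kg/m.
D = 24.2²/(4π × 65.5 × 1.209²) = 0.487 m²/day.

0.487 m²/day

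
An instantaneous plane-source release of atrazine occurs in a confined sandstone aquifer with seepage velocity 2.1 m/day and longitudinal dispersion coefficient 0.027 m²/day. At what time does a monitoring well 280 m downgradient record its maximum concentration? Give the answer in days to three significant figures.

133 days

For the 1D instantaneous-source solution, setting ∂C/∂t = 0 at fixed x gives v²t² + 2Dt − x² = 0, so t = (√(D² + v²x²) − D)/v².
√(D² + v²x²) = √(0.027² + 2.1² × 280²) = 588.0; v² = 4.41.
t = (588.0 − 0.027)/4.41 = 133 days (vs. the pure-advection estimate x/v = 133 d).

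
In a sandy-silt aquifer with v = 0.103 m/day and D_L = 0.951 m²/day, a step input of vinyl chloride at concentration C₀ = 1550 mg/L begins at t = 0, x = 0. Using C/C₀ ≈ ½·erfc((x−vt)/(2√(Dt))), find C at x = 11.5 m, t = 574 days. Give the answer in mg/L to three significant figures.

1430 mg/L

For a continuous step input, C/C₀ ≈ ½·erfc((x−vt)/(2√(Dt))).
vt = 0.103 × 574 = 59.122 m and 2√(Dt) = 2√(0.951 × 574) = 46.73 m.
Argument (x−vt)/(2√(Dt)) = (11.5 − 59.122)/46.73 = -1.019; ½·erfc(-1.019) = 0.9252.
C = 1550 × 0.9252 = 1430 mg/L.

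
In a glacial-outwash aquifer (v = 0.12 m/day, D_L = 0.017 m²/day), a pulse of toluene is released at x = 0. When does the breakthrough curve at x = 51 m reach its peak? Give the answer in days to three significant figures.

424 days

For the 1D instantaneous-source solution, setting ∂C/∂t = 0 at fixed x gives v²t² + 2Dt − x² = 0, so t = (√(D² + v²x²) − D)/v².
√(D² + v²x²) = √(0.017² + 0.12² × 51²) = 6.120; v² = 0.0144.
t = (6.120 − 0.017)/0.0144 = 424 days (vs. the pure-advection estimate x/v = 425 d).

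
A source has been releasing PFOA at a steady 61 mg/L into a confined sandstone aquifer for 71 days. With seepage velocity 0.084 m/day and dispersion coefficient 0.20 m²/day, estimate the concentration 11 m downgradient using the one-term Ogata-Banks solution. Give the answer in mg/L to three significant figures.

For a continuous step input, C/C₀ ≈ ½·erfc((x−vt)/(2√(Dt))).
vt = 0.084 × 71 = 5.964 m and 2√(Dt) = 2√(0.20 × 71) = 7.537 m.
Argument (x−vt)/(2√(Dt)) = (11 − 5.964)/7.537 = 0.6682; ½·erfc(0.6682) = 0.1723.
C = 61 × 0.1723 = 10.5 mg/L.

10.5 mg/L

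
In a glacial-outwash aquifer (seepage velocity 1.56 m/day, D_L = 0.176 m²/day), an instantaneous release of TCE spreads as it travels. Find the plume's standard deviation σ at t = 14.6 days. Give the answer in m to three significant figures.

Dispersive spreading gives a Gaussian with σ² = 2Dt; advection only shifts the center.
σ = √(2 × 0.176 × 14.6) = 2.27 m.

2.27 m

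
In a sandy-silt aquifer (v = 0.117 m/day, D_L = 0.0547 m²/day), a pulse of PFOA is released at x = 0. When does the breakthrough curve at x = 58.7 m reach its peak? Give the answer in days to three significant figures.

For the 1D instantaneous-source solution, setting ∂C/∂t = 0 at fixed x gives v²t² + 2Dt − x² = 0, so t = (√(D² + v²x²) − D)/v².
√(D² + v²x²) = √(0.0547² + 0.117² × 58.7²) = 6.868; v² = 0.013689.
t = (6.868 − 0.0547)/0.013689 = 498 days (vs. the pure-advection estimate x/v = 502 d).

498 days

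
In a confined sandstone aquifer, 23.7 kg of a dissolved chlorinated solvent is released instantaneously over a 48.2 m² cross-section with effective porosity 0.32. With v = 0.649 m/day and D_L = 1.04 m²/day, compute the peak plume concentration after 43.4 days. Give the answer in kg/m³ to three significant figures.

The peak of an instantaneous 1D plume sits at x = vt; there the Gaussian factor is 1 and C_max = M/(n_e·A·√(4πDt)), where n_e·A is the pore area the mass is dissolved in.
√(4πDt) = √(4π × 1.04 × 43.4) = 23.82 m, so C_max = 23.7/(0.32 × 48.2 × 23.82) = 0.0645 kg/m³.

0.0645 kg/m³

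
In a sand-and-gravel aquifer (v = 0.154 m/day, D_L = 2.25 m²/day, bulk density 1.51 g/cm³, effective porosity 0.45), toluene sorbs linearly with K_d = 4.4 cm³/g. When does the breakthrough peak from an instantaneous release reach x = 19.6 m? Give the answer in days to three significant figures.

1010 days

Retardation factor R = 1 + ρ_b·K_d/n = 1 + 1.51 × 4.4/0.45 = 15.76.
Sorption retards both mechanisms: v_R = v/R = 0.009772 m/day, D_R = D/R = 0.1428 m²/day.
Peak time from v_R²t² + 2D_R t − x² = 0: t = (√(D_R² + v_R²x²) − D_R)/v_R².
√(D_R² + v_R²x²) = √(0.1428² + 0.009772² × 19.6²) = 0.2389; v_R² = 9.549e-05.
t = (0.2389 − 0.1428)/9.549e-05 = 1010 days.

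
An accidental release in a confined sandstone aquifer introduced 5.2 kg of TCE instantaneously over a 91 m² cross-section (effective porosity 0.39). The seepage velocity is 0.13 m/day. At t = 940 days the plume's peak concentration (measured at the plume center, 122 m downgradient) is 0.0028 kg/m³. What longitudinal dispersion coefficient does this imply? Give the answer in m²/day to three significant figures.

0.232 m²/day

At the plume center C_max = M/(n_e·A·√(4πDt)), so D = M²/(4πt·(n_e·A·C_max)²).
n_e·A·C_max = 0.39 × 91 × 0.0028 = 0.09937 kg/m.
D = 5.2²/(4π × 940 × 0.09937²) = 0.232 m²/day.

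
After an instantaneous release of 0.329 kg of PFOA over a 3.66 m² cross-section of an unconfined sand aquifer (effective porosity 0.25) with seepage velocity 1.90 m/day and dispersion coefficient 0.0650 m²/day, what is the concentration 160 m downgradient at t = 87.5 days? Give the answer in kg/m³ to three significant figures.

0.00764 kg/m³

For an instantaneous plane source, C(x,t) = M/(n_e·A·√(4πDt)) · exp(−(x−vt)²/(4Dt)), with n_e·A the pore (flow) area.
Plume center vt = 1.90 × 87.5 = 166.25 m, so the well at 160 m is 6.25 m upgradient of the peak.
√(4πDt) = 8.454 m, giving peak height M/(n_e·A·√(4πDt)) = 0.329/(0.25 × 3.66 × 8.454) = 0.04253 kg/m³.
(x−vt)²/(4Dt) = (-6.25)²/(4 × 0.0650 × 87.5) = 1.717; exp(−1.717) = 0.1796.
C = 0.04253 × 0.1796 = 0.00764 kg/m³.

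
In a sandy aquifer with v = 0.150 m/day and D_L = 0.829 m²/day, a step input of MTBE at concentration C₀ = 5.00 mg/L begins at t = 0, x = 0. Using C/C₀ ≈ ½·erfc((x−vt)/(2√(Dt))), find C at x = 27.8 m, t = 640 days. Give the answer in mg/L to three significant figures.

For a continuous step input, C/C₀ ≈ ½·erfc((x−vt)/(2√(Dt))).
vt = 0.150 × 640 = 96 m and 2√(Dt) = 2√(0.829 × 640) = 46.07 m.
Argument (x−vt)/(2√(Dt)) = (27.8 − 96)/46.07 = -1.480; ½·erfc(-1.480) = 0.9818.
C = 5.00 × 0.9818 = 4.91 mg/L.

4.91 mg/L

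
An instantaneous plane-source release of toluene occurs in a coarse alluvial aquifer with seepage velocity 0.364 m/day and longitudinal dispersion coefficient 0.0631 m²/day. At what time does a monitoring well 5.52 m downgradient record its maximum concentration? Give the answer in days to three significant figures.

For the 1D instantaneous-source solution, setting ∂C/∂t = 0 at fixed x gives v²t² + 2Dt − x² = 0, so t = (√(D² + v²x²) − D)/v².
√(D² + v²x²) = √(0.0631² + 0.364² × 5.52²) = 2.010; v² = 0.132496.
t = (2.010 − 0.0631)/0.132496 = 14.7 days (vs. the pure-advection estimate x/v = 15.2 d).

14.7 days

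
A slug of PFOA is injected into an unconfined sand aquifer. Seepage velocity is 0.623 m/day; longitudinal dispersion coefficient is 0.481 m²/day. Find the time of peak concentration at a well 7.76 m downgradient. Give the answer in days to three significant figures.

11.3 days

For the 1D instantaneous-source solution, setting ∂C/∂t = 0 at fixed x gives v²t² + 2Dt − x² = 0, so t = (√(D² + v²x²) − D)/v².
√(D² + v²x²) = √(0.481² + 0.623² × 7.76²) = 4.858; v² = 0.388129.
t = (4.858 − 0.481)/0.388129 = 11.3 days (vs. the pure-advection estimate x/v = 12.5 d).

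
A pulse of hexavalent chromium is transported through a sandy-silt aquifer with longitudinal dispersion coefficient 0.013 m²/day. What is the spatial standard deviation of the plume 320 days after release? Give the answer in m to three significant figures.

2.88 m

Dispersive spreading gives a Gaussian with σ² = 2Dt; advection only shifts the center.
σ = √(2 × 0.013 × 320) = 2.88 m.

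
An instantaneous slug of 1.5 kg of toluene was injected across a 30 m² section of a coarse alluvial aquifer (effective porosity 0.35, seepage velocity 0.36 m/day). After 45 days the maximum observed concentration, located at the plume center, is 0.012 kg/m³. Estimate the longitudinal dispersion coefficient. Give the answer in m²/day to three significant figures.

0.251 m²/day

At the plume center C_max = M/(n_e·A·√(4πDt)), so D = M²/(4πt·(n_e·A·C_max)²).
n_e·A·C_max = 0.35 × 30 × 0.012 = 0.1260 kg/m.
D = 1.5²/(4π × 45 × 0.1260²) = 0.251 m²/day.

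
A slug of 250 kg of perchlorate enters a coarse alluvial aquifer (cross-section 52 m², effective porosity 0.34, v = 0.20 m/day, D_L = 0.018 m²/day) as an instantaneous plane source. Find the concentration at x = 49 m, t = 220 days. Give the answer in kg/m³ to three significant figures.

0.414 kg/m³

For an instantaneous plane source, C(x,t) = M/(n_e·A·√(4πDt)) · exp(−(x−vt)²/(4Dt)), with n_e·A the pore (flow) area.
Plume center vt = 0.20 × 220 = 44 m, so the well at 49 m is 5 m downgradient of the peak.
√(4πDt) = 7.054 m, giving peak height M/(n_e·A·√(4πDt)) = 250/(0.34 × 52 × 7.054) = 2.005 kg/m³.
(x−vt)²/(4Dt) = (5)²/(4 × 0.018 × 220) = 1.578; exp(−1.578) = 0.2064.
C = 2.005 × 0.2064 = 0.414 kg/m³.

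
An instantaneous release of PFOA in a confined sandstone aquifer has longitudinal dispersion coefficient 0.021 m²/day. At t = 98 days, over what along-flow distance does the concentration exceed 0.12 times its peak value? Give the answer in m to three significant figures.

The plume is Gaussian with σ = √(2Dt) = √(2 × 0.021 × 98) = 2.029 m.
C/C_peak = exp(−Δx²/(2σ²)) = 0.12 ⇒ Δx = σ·√(−2 ln 0.12) = 2.029 × 2.059 = 4.178 m.
Width = 2Δx = 8.36 m.

8.36 m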